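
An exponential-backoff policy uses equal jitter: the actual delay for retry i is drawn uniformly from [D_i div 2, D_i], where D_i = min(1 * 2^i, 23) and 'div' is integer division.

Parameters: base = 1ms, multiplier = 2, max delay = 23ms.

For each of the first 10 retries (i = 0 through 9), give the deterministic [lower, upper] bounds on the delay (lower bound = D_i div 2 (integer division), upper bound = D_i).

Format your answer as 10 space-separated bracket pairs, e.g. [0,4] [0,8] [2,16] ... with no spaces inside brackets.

Answer: [0,1] [1,2] [2,4] [4,8] [8,16] [11,23] [11,23] [11,23] [11,23] [11,23]

Derivation:
Computing bounds per retry:
  i=0: D_i=min(1*2^0,23)=1, bounds=[0,1]
  i=1: D_i=min(1*2^1,23)=2, bounds=[1,2]
  i=2: D_i=min(1*2^2,23)=4, bounds=[2,4]
  i=3: D_i=min(1*2^3,23)=8, bounds=[4,8]
  i=4: D_i=min(1*2^4,23)=16, bounds=[8,16]
  i=5: D_i=min(1*2^5,23)=23, bounds=[11,23]
  i=6: D_i=min(1*2^6,23)=23, bounds=[11,23]
  i=7: D_i=min(1*2^7,23)=23, bounds=[11,23]
  i=8: D_i=min(1*2^8,23)=23, bounds=[11,23]
  i=9: D_i=min(1*2^9,23)=23, bounds=[11,23]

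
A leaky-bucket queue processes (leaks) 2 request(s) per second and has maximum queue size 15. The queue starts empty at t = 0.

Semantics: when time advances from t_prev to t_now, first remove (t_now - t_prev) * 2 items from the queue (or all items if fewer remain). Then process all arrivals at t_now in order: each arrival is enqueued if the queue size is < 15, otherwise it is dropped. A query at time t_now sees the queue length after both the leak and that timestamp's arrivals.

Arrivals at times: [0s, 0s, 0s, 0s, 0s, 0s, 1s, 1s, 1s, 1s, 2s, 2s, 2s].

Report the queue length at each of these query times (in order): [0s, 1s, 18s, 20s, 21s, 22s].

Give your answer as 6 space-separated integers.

Answer: 6 8 0 0 0 0

Derivation:
Queue lengths at query times:
  query t=0s: backlog = 6
  query t=1s: backlog = 8
  query t=18s: backlog = 0
  query t=20s: backlog = 0
  query t=21s: backlog = 0
  query t=22s: backlog = 0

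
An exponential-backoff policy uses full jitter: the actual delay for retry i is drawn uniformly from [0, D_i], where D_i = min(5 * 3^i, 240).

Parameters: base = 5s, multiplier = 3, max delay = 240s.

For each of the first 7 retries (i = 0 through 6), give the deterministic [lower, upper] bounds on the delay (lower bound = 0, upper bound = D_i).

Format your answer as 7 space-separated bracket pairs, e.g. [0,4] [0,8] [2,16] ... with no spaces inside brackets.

Computing bounds per retry:
  i=0: D_i=min(5*3^0,240)=5, bounds=[0,5]
  i=1: D_i=min(5*3^1,240)=15, bounds=[0,15]
  i=2: D_i=min(5*3^2,240)=45, bounds=[0,45]
  i=3: D_i=min(5*3^3,240)=135, bounds=[0,135]
  i=4: D_i=min(5*3^4,240)=240, bounds=[0,240]
  i=5: D_i=min(5*3^5,240)=240, bounds=[0,240]
  i=6: D_i=min(5*3^6,240)=240, bounds=[0,240]

Answer: [0,5] [0,15] [0,45] [0,135] [0,240] [0,240] [0,240]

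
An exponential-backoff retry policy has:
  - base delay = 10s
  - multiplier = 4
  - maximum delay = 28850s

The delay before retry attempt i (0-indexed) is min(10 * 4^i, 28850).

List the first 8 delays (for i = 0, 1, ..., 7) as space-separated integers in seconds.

Computing each delay:
  i=0: min(10*4^0, 28850) = 10
  i=1: min(10*4^1, 28850) = 40
  i=2: min(10*4^2, 28850) = 160
  i=3: min(10*4^3, 28850) = 640
  i=4: min(10*4^4, 28850) = 2560
  i=5: min(10*4^5, 28850) = 10240
  i=6: min(10*4^6, 28850) = 28850
  i=7: min(10*4^7, 28850) = 28850

Answer: 10 40 160 640 2560 10240 28850 28850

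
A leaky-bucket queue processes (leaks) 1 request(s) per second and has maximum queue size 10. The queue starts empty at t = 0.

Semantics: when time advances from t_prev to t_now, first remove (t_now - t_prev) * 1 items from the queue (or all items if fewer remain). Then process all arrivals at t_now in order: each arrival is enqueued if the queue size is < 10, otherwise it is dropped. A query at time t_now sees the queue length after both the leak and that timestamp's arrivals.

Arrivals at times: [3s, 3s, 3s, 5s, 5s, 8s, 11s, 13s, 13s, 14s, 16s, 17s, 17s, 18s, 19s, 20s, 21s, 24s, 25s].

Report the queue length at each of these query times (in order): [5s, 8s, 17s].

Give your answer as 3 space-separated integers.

Queue lengths at query times:
  query t=5s: backlog = 3
  query t=8s: backlog = 1
  query t=17s: backlog = 2

Answer: 3 1 2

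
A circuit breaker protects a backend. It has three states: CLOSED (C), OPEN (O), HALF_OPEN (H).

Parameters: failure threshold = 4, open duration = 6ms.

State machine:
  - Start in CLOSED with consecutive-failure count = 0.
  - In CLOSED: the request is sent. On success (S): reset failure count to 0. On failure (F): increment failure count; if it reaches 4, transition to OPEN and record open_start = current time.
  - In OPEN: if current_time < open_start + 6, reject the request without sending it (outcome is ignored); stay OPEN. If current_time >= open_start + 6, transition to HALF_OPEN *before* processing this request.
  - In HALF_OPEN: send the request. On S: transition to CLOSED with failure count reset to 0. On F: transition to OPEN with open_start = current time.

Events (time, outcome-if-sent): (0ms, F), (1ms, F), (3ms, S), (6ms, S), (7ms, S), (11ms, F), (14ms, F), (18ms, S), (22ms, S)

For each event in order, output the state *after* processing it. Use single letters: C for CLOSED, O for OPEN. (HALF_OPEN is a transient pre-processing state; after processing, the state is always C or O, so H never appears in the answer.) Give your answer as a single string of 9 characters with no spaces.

State after each event:
  event#1 t=0ms outcome=F: state=CLOSED
  event#2 t=1ms outcome=F: state=CLOSED
  event#3 t=3ms outcome=S: state=CLOSED
  event#4 t=6ms outcome=S: state=CLOSED
  event#5 t=7ms outcome=S: state=CLOSED
  event#6 t=11ms outcome=F: state=CLOSED
  event#7 t=14ms outcome=F: state=CLOSED
  event#8 t=18ms outcome=S: state=CLOSED
  event#9 t=22ms outcome=S: state=CLOSED

Answer: CCCCCCCCC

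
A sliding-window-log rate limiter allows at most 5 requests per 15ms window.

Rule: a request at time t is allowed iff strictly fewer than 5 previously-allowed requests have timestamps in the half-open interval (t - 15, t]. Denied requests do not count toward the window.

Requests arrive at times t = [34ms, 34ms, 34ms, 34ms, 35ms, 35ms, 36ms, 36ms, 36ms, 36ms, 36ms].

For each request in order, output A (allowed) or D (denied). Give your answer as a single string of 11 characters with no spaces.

Tracking allowed requests in the window:
  req#1 t=34ms: ALLOW
  req#2 t=34ms: ALLOW
  req#3 t=34ms: ALLOW
  req#4 t=34ms: ALLOW
  req#5 t=35ms: ALLOW
  req#6 t=35ms: DENY
  req#7 t=36ms: DENY
  req#8 t=36ms: DENY
  req#9 t=36ms: DENY
  req#10 t=36ms: DENY
  req#11 t=36ms: DENY

Answer: AAAAADDDDDD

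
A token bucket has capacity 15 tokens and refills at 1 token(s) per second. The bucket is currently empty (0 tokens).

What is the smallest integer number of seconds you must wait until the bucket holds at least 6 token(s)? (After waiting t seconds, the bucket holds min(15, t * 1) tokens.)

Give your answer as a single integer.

Need t * 1 >= 6, so t >= 6/1.
Smallest integer t = ceil(6/1) = 6.

Answer: 6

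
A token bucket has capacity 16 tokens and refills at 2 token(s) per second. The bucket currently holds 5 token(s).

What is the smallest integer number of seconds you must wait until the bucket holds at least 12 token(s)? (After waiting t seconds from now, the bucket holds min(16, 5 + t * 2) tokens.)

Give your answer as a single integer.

Need 5 + t * 2 >= 12, so t >= 7/2.
Smallest integer t = ceil(7/2) = 4.

Answer: 4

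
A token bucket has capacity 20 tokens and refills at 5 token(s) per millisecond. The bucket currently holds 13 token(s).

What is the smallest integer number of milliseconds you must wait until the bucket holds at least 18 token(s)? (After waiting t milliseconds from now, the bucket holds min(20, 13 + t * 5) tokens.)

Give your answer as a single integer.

Need 13 + t * 5 >= 18, so t >= 5/5.
Smallest integer t = ceil(5/5) = 1.

Answer: 1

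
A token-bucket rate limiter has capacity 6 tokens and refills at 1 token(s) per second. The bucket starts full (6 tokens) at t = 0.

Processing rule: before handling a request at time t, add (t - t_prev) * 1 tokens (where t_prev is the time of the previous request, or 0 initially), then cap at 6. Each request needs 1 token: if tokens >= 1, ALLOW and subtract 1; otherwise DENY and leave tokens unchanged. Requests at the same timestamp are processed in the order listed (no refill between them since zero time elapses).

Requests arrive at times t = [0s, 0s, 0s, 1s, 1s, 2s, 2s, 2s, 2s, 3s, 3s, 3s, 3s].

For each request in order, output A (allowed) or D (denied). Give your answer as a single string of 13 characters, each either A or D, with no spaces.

Simulating step by step:
  req#1 t=0s: ALLOW
  req#2 t=0s: ALLOW
  req#3 t=0s: ALLOW
  req#4 t=1s: ALLOW
  req#5 t=1s: ALLOW
  req#6 t=2s: ALLOW
  req#7 t=2s: ALLOW
  req#8 t=2s: ALLOW
  req#9 t=2s: DENY
  req#10 t=3s: ALLOW
  req#11 t=3s: DENY
  req#12 t=3s: DENY
  req#13 t=3s: DENY

Answer: AAAAAAAADADDD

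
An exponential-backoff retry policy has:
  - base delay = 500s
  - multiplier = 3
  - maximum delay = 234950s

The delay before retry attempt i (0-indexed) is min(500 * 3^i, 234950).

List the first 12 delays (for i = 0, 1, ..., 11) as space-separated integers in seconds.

Computing each delay:
  i=0: min(500*3^0, 234950) = 500
  i=1: min(500*3^1, 234950) = 1500
  i=2: min(500*3^2, 234950) = 4500
  i=3: min(500*3^3, 234950) = 13500
  i=4: min(500*3^4, 234950) = 40500
  i=5: min(500*3^5, 234950) = 121500
  i=6: min(500*3^6, 234950) = 234950
  i=7: min(500*3^7, 234950) = 234950
  i=8: min(500*3^8, 234950) = 234950
  i=9: min(500*3^9, 234950) = 234950
  i=10: min(500*3^10, 234950) = 234950
  i=11: min(500*3^11, 234950) = 234950

Answer: 500 1500 4500 13500 40500 121500 234950 234950 234950 234950 234950 234950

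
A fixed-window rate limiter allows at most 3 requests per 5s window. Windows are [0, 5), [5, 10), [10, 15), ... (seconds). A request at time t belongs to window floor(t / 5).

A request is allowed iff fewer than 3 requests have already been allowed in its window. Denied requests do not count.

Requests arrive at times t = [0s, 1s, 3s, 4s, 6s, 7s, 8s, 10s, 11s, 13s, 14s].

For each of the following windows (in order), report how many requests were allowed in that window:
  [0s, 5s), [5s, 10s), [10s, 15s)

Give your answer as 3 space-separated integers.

Answer: 3 3 3

Derivation:
Processing requests:
  req#1 t=0s (window 0): ALLOW
  req#2 t=1s (window 0): ALLOW
  req#3 t=3s (window 0): ALLOW
  req#4 t=4s (window 0): DENY
  req#5 t=6s (window 1): ALLOW
  req#6 t=7s (window 1): ALLOW
  req#7 t=8s (window 1): ALLOW
  req#8 t=10s (window 2): ALLOW
  req#9 t=11s (window 2): ALLOW
  req#10 t=13s (window 2): ALLOW
  req#11 t=14s (window 2): DENY

Allowed counts by window: 3 3 3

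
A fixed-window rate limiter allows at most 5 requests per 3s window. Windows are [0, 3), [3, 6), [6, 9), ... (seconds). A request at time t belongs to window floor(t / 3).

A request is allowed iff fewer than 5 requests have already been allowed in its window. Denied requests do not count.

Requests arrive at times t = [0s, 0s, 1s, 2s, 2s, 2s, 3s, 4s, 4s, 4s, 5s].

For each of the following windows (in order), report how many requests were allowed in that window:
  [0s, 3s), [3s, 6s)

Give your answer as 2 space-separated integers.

Processing requests:
  req#1 t=0s (window 0): ALLOW
  req#2 t=0s (window 0): ALLOW
  req#3 t=1s (window 0): ALLOW
  req#4 t=2s (window 0): ALLOW
  req#5 t=2s (window 0): ALLOW
  req#6 t=2s (window 0): DENY
  req#7 t=3s (window 1): ALLOW
  req#8 t=4s (window 1): ALLOW
  req#9 t=4s (window 1): ALLOW
  req#10 t=4s (window 1): ALLOW
  req#11 t=5s (window 1): ALLOW

Allowed counts by window: 5 5

Answer: 5 5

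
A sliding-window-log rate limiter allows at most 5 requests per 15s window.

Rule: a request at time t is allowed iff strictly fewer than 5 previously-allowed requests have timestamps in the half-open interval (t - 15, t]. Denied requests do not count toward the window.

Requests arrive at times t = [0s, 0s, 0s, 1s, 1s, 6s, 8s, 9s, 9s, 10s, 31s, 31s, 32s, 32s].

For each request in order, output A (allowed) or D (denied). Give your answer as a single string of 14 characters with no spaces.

Tracking allowed requests in the window:
  req#1 t=0s: ALLOW
  req#2 t=0s: ALLOW
  req#3 t=0s: ALLOW
  req#4 t=1s: ALLOW
  req#5 t=1s: ALLOW
  req#6 t=6s: DENY
  req#7 t=8s: DENY
  req#8 t=9s: DENY
  req#9 t=9s: DENY
  req#10 t=10s: DENY
  req#11 t=31s: ALLOW
  req#12 t=31s: ALLOW
  req#13 t=32s: ALLOW
  req#14 t=32s: ALLOW

Answer: AAAAADDDDDAAAA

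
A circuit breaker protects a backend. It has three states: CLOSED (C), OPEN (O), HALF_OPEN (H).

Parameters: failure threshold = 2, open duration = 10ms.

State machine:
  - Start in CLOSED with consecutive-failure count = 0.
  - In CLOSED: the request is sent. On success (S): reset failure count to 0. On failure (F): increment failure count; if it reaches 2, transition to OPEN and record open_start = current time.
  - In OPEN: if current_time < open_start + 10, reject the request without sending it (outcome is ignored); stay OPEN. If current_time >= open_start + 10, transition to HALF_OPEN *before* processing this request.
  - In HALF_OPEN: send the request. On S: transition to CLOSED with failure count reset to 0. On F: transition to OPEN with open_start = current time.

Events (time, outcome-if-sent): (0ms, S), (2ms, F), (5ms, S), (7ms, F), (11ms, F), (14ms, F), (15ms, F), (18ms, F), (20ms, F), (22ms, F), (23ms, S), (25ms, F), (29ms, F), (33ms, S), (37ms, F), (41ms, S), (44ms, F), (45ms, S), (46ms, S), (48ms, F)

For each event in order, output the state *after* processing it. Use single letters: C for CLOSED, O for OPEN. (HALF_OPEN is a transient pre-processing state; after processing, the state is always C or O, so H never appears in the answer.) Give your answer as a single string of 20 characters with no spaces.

Answer: CCCCOOOOOOOOOCCCCCCC

Derivation:
State after each event:
  event#1 t=0ms outcome=S: state=CLOSED
  event#2 t=2ms outcome=F: state=CLOSED
  event#3 t=5ms outcome=S: state=CLOSED
  event#4 t=7ms outcome=F: state=CLOSED
  event#5 t=11ms outcome=F: state=OPEN
  event#6 t=14ms outcome=F: state=OPEN
  event#7 t=15ms outcome=F: state=OPEN
  event#8 t=18ms outcome=F: state=OPEN
  event#9 t=20ms outcome=F: state=OPEN
  event#10 t=22ms outcome=F: state=OPEN
  event#11 t=23ms outcome=S: state=OPEN
  event#12 t=25ms outcome=F: state=OPEN
  event#13 t=29ms outcome=F: state=OPEN
  event#14 t=33ms outcome=S: state=CLOSED
  event#15 t=37ms outcome=F: state=CLOSED
  event#16 t=41ms outcome=S: state=CLOSED
  event#17 t=44ms outcome=F: state=CLOSED
  event#18 t=45ms outcome=S: state=CLOSED
  event#19 t=46ms outcome=S: state=CLOSED
  event#20 t=48ms outcome=F: state=CLOSED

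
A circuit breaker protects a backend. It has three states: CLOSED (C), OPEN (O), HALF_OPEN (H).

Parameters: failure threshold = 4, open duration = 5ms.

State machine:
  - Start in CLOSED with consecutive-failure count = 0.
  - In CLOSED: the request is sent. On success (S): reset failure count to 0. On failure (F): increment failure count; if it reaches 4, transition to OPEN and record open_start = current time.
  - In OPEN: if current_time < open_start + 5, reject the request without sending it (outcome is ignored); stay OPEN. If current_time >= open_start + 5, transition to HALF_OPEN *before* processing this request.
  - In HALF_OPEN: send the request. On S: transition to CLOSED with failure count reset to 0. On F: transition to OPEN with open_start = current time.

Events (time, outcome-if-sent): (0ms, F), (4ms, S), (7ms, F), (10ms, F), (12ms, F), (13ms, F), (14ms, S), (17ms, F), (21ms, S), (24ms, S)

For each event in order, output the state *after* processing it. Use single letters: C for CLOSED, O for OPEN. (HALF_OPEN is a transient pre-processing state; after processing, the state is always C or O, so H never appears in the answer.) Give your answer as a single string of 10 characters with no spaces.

State after each event:
  event#1 t=0ms outcome=F: state=CLOSED
  event#2 t=4ms outcome=S: state=CLOSED
  event#3 t=7ms outcome=F: state=CLOSED
  event#4 t=10ms outcome=F: state=CLOSED
  event#5 t=12ms outcome=F: state=CLOSED
  event#6 t=13ms outcome=F: state=OPEN
  event#7 t=14ms outcome=S: state=OPEN
  event#8 t=17ms outcome=F: state=OPEN
  event#9 t=21ms outcome=S: state=CLOSED
  event#10 t=24ms outcome=S: state=CLOSED

Answer: CCCCCOOOCC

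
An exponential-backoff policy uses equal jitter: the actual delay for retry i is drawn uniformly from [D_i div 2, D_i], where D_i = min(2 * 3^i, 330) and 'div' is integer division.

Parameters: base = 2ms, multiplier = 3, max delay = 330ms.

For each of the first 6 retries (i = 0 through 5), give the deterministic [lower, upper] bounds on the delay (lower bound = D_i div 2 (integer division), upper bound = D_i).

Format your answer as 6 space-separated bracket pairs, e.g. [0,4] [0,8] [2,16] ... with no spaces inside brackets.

Answer: [1,2] [3,6] [9,18] [27,54] [81,162] [165,330]

Derivation:
Computing bounds per retry:
  i=0: D_i=min(2*3^0,330)=2, bounds=[1,2]
  i=1: D_i=min(2*3^1,330)=6, bounds=[3,6]
  i=2: D_i=min(2*3^2,330)=18, bounds=[9,18]
  i=3: D_i=min(2*3^3,330)=54, bounds=[27,54]
  i=4: D_i=min(2*3^4,330)=162, bounds=[81,162]
  i=5: D_i=min(2*3^5,330)=330, bounds=[165,330]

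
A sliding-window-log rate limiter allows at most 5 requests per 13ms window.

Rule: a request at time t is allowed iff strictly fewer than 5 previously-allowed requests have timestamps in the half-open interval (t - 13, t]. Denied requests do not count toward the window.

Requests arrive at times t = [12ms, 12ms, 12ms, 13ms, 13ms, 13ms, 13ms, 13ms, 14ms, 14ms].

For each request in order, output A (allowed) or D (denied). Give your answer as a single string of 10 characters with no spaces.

Answer: AAAAADDDDD

Derivation:
Tracking allowed requests in the window:
  req#1 t=12ms: ALLOW
  req#2 t=12ms: ALLOW
  req#3 t=12ms: ALLOW
  req#4 t=13ms: ALLOW
  req#5 t=13ms: ALLOW
  req#6 t=13ms: DENY
  req#7 t=13ms: DENY
  req#8 t=13ms: DENY
  req#9 t=14ms: DENY
  req#10 t=14ms: DENY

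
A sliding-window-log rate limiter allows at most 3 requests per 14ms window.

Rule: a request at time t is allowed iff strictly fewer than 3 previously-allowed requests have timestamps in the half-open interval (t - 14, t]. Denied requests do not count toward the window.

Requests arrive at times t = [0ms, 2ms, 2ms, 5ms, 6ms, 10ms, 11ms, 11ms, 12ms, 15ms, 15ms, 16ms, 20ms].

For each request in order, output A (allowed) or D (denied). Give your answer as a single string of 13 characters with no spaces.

Tracking allowed requests in the window:
  req#1 t=0ms: ALLOW
  req#2 t=2ms: ALLOW
  req#3 t=2ms: ALLOW
  req#4 t=5ms: DENY
  req#5 t=6ms: DENY
  req#6 t=10ms: DENY
  req#7 t=11ms: DENY
  req#8 t=11ms: DENY
  req#9 t=12ms: DENY
  req#10 t=15ms: ALLOW
  req#11 t=15ms: DENY
  req#12 t=16ms: ALLOW
  req#13 t=20ms: ALLOW

Answer: AAADDDDDDADAA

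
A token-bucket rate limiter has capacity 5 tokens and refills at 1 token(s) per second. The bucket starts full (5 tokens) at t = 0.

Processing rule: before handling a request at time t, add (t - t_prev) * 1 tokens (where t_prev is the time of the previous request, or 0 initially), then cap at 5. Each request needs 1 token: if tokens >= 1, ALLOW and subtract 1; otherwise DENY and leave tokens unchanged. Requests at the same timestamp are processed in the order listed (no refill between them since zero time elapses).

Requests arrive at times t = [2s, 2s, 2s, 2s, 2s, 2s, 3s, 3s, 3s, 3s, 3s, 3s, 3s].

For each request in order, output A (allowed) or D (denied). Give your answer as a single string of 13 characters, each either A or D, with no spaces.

Simulating step by step:
  req#1 t=2s: ALLOW
  req#2 t=2s: ALLOW
  req#3 t=2s: ALLOW
  req#4 t=2s: ALLOW
  req#5 t=2s: ALLOW
  req#6 t=2s: DENY
  req#7 t=3s: ALLOW
  req#8 t=3s: DENY
  req#9 t=3s: DENY
  req#10 t=3s: DENY
  req#11 t=3s: DENY
  req#12 t=3s: DENY
  req#13 t=3s: DENY

Answer: AAAAADADDDDDD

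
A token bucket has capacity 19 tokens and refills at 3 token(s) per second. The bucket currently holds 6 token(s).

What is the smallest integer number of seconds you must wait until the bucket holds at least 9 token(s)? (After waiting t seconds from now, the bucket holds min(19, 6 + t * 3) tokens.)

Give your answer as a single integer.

Answer: 1

Derivation:
Need 6 + t * 3 >= 9, so t >= 3/3.
Smallest integer t = ceil(3/3) = 1.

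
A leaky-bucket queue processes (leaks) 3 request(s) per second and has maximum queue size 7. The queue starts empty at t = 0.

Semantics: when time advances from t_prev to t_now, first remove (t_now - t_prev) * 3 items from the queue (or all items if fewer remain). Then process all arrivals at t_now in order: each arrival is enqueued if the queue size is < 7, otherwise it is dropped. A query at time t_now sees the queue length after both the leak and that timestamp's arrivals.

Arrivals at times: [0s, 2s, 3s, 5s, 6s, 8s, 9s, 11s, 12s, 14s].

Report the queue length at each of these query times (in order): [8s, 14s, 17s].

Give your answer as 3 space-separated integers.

Queue lengths at query times:
  query t=8s: backlog = 1
  query t=14s: backlog = 1
  query t=17s: backlog = 0

Answer: 1 1 0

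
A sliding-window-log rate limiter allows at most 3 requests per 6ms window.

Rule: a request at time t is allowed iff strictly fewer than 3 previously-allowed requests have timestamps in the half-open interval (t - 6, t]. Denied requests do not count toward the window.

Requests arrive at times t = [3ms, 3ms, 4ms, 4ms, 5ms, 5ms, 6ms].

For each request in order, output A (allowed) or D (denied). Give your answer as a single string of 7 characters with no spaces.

Answer: AAADDDD

Derivation:
Tracking allowed requests in the window:
  req#1 t=3ms: ALLOW
  req#2 t=3ms: ALLOW
  req#3 t=4ms: ALLOW
  req#4 t=4ms: DENY
  req#5 t=5ms: DENY
  req#6 t=5ms: DENY
  req#7 t=6ms: DENY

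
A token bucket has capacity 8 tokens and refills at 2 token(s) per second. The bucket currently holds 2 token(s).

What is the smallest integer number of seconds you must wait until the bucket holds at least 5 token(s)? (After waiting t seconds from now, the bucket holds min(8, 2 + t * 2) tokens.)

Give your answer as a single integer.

Answer: 2

Derivation:
Need 2 + t * 2 >= 5, so t >= 3/2.
Smallest integer t = ceil(3/2) = 2.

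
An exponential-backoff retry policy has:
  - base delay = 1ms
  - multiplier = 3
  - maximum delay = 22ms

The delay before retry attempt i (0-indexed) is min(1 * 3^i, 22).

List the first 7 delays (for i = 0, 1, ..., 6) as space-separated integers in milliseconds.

Answer: 1 3 9 22 22 22 22

Derivation:
Computing each delay:
  i=0: min(1*3^0, 22) = 1
  i=1: min(1*3^1, 22) = 3
  i=2: min(1*3^2, 22) = 9
  i=3: min(1*3^3, 22) = 22
  i=4: min(1*3^4, 22) = 22
  i=5: min(1*3^5, 22) = 22
  i=6: min(1*3^6, 22) = 22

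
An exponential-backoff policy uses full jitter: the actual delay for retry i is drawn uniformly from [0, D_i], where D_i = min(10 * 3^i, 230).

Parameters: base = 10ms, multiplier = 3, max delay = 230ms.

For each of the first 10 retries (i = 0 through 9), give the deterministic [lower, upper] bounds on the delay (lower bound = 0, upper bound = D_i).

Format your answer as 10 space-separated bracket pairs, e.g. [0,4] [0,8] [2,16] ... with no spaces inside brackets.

Answer: [0,10] [0,30] [0,90] [0,230] [0,230] [0,230] [0,230] [0,230] [0,230] [0,230]

Derivation:
Computing bounds per retry:
  i=0: D_i=min(10*3^0,230)=10, bounds=[0,10]
  i=1: D_i=min(10*3^1,230)=30, bounds=[0,30]
  i=2: D_i=min(10*3^2,230)=90, bounds=[0,90]
  i=3: D_i=min(10*3^3,230)=230, bounds=[0,230]
  i=4: D_i=min(10*3^4,230)=230, bounds=[0,230]
  i=5: D_i=min(10*3^5,230)=230, bounds=[0,230]
  i=6: D_i=min(10*3^6,230)=230, bounds=[0,230]
  i=7: D_i=min(10*3^7,230)=230, bounds=[0,230]
  i=8: D_i=min(10*3^8,230)=230, bounds=[0,230]
  i=9: D_i=min(10*3^9,230)=230, bounds=[0,230]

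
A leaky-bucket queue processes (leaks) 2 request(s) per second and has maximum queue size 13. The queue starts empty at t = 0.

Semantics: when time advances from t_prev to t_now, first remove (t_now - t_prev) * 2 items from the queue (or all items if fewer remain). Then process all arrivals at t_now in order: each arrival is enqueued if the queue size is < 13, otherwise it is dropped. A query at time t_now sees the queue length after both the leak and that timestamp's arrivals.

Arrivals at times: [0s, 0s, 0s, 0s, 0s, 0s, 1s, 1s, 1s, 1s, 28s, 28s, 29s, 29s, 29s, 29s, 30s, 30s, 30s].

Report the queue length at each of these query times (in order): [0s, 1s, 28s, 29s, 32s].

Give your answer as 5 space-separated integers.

Queue lengths at query times:
  query t=0s: backlog = 6
  query t=1s: backlog = 8
  query t=28s: backlog = 2
  query t=29s: backlog = 4
  query t=32s: backlog = 1

Answer: 6 8 2 4 1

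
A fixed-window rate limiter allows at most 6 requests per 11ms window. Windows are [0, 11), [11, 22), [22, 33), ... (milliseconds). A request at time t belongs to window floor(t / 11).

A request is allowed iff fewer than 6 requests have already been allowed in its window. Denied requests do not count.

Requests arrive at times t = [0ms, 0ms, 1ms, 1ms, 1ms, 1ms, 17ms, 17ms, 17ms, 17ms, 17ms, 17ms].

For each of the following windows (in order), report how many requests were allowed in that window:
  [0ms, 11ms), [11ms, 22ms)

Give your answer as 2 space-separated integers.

Answer: 6 6

Derivation:
Processing requests:
  req#1 t=0ms (window 0): ALLOW
  req#2 t=0ms (window 0): ALLOW
  req#3 t=1ms (window 0): ALLOW
  req#4 t=1ms (window 0): ALLOW
  req#5 t=1ms (window 0): ALLOW
  req#6 t=1ms (window 0): ALLOW
  req#7 t=17ms (window 1): ALLOW
  req#8 t=17ms (window 1): ALLOW
  req#9 t=17ms (window 1): ALLOW
  req#10 t=17ms (window 1): ALLOW
  req#11 t=17ms (window 1): ALLOW
  req#12 t=17ms (window 1): ALLOW

Allowed counts by window: 6 6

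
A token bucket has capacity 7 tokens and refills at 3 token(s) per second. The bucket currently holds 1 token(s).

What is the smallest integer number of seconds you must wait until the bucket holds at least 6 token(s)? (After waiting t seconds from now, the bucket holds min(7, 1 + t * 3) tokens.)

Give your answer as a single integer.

Need 1 + t * 3 >= 6, so t >= 5/3.
Smallest integer t = ceil(5/3) = 2.

Answer: 2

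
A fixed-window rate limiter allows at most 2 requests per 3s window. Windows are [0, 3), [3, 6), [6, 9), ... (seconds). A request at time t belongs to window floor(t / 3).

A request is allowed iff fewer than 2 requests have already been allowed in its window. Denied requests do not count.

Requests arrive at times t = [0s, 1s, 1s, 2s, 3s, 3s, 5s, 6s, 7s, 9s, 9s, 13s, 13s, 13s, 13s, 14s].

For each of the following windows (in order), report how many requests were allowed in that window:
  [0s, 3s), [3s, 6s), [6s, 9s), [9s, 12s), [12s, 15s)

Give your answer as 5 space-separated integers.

Answer: 2 2 2 2 2

Derivation:
Processing requests:
  req#1 t=0s (window 0): ALLOW
  req#2 t=1s (window 0): ALLOW
  req#3 t=1s (window 0): DENY
  req#4 t=2s (window 0): DENY
  req#5 t=3s (window 1): ALLOW
  req#6 t=3s (window 1): ALLOW
  req#7 t=5s (window 1): DENY
  req#8 t=6s (window 2): ALLOW
  req#9 t=7s (window 2): ALLOW
  req#10 t=9s (window 3): ALLOW
  req#11 t=9s (window 3): ALLOW
  req#12 t=13s (window 4): ALLOW
  req#13 t=13s (window 4): ALLOW
  req#14 t=13s (window 4): DENY
  req#15 t=13s (window 4): DENY
  req#16 t=14s (window 4): DENY

Allowed counts by window: 2 2 2 2 2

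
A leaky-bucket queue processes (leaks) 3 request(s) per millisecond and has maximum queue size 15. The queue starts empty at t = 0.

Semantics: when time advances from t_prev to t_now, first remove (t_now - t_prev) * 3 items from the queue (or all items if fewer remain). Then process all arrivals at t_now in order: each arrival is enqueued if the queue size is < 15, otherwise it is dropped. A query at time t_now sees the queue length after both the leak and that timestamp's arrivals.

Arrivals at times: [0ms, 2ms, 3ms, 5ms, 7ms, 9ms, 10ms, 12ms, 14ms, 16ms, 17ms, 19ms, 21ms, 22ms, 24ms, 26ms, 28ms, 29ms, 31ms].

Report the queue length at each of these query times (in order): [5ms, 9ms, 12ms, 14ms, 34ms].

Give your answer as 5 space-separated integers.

Queue lengths at query times:
  query t=5ms: backlog = 1
  query t=9ms: backlog = 1
  query t=12ms: backlog = 1
  query t=14ms: backlog = 1
  query t=34ms: backlog = 0

Answer: 1 1 1 1 0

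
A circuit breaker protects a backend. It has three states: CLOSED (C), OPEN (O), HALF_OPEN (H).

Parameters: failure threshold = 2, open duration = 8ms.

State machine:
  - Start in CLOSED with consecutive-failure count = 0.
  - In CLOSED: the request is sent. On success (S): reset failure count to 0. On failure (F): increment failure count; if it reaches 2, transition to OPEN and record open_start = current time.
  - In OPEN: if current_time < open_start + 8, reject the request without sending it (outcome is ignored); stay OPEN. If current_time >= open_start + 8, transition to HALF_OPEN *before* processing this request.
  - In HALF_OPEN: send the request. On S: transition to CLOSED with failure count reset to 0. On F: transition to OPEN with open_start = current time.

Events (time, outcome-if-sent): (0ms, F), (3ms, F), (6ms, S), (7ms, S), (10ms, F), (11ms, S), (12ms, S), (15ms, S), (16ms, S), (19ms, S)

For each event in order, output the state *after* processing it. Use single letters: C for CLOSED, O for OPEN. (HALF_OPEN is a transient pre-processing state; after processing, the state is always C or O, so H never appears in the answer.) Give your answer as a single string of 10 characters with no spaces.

Answer: COOOOCCCCC

Derivation:
State after each event:
  event#1 t=0ms outcome=F: state=CLOSED
  event#2 t=3ms outcome=F: state=OPEN
  event#3 t=6ms outcome=S: state=OPEN
  event#4 t=7ms outcome=S: state=OPEN
  event#5 t=10ms outcome=F: state=OPEN
  event#6 t=11ms outcome=S: state=CLOSED
  event#7 t=12ms outcome=S: state=CLOSED
  event#8 t=15ms outcome=S: state=CLOSED
  event#9 t=16ms outcome=S: state=CLOSED
  event#10 t=19ms outcome=S: state=CLOSED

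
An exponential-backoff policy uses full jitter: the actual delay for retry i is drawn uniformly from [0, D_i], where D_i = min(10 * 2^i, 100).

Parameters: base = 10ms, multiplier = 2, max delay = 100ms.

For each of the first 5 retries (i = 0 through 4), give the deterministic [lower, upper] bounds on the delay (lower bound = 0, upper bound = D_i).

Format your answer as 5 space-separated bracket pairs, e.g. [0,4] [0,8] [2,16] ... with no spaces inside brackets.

Answer: [0,10] [0,20] [0,40] [0,80] [0,100]

Derivation:
Computing bounds per retry:
  i=0: D_i=min(10*2^0,100)=10, bounds=[0,10]
  i=1: D_i=min(10*2^1,100)=20, bounds=[0,20]
  i=2: D_i=min(10*2^2,100)=40, bounds=[0,40]
  i=3: D_i=min(10*2^3,100)=80, bounds=[0,80]
  i=4: D_i=min(10*2^4,100)=100, bounds=[0,100]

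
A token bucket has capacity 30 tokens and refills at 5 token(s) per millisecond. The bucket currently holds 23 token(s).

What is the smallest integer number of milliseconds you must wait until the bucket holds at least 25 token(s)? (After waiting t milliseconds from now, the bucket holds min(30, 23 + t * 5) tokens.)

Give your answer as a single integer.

Answer: 1

Derivation:
Need 23 + t * 5 >= 25, so t >= 2/5.
Smallest integer t = ceil(2/5) = 1.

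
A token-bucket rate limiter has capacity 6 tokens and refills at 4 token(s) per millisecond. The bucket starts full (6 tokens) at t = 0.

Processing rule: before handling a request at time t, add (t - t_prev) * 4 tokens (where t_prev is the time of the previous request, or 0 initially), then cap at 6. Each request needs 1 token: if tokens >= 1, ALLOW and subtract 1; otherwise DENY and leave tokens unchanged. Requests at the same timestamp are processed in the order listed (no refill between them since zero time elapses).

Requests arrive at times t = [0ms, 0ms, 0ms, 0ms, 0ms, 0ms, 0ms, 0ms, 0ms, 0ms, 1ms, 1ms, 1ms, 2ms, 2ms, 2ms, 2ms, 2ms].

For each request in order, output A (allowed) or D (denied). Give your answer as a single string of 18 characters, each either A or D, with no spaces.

Simulating step by step:
  req#1 t=0ms: ALLOW
  req#2 t=0ms: ALLOW
  req#3 t=0ms: ALLOW
  req#4 t=0ms: ALLOW
  req#5 t=0ms: ALLOW
  req#6 t=0ms: ALLOW
  req#7 t=0ms: DENY
  req#8 t=0ms: DENY
  req#9 t=0ms: DENY
  req#10 t=0ms: DENY
  req#11 t=1ms: ALLOW
  req#12 t=1ms: ALLOW
  req#13 t=1ms: ALLOW
  req#14 t=2ms: ALLOW
  req#15 t=2ms: ALLOW
  req#16 t=2ms: ALLOW
  req#17 t=2ms: ALLOW
  req#18 t=2ms: ALLOW

Answer: AAAAAADDDDAAAAAAAA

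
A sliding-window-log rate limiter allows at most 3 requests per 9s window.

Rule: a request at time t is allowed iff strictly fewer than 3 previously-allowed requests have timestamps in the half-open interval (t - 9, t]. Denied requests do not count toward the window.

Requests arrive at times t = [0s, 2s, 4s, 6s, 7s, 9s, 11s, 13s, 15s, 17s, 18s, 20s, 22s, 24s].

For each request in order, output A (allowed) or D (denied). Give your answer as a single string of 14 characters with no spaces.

Answer: AAADDAAADDAAAD

Derivation:
Tracking allowed requests in the window:
  req#1 t=0s: ALLOW
  req#2 t=2s: ALLOW
  req#3 t=4s: ALLOW
  req#4 t=6s: DENY
  req#5 t=7s: DENY
  req#6 t=9s: ALLOW
  req#7 t=11s: ALLOW
  req#8 t=13s: ALLOW
  req#9 t=15s: DENY
  req#10 t=17s: DENY
  req#11 t=18s: ALLOW
  req#12 t=20s: ALLOW
  req#13 t=22s: ALLOW
  req#14 t=24s: DENY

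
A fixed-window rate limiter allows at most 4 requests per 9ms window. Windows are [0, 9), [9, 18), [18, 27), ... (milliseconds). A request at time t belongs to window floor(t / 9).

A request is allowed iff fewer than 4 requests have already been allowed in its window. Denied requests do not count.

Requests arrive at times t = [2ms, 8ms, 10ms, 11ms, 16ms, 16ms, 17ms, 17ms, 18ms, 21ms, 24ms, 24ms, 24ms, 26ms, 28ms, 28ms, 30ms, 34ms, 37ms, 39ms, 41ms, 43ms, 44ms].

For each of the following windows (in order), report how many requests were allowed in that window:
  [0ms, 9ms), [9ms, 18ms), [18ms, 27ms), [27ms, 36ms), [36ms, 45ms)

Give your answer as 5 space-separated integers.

Answer: 2 4 4 4 4

Derivation:
Processing requests:
  req#1 t=2ms (window 0): ALLOW
  req#2 t=8ms (window 0): ALLOW
  req#3 t=10ms (window 1): ALLOW
  req#4 t=11ms (window 1): ALLOW
  req#5 t=16ms (window 1): ALLOW
  req#6 t=16ms (window 1): ALLOW
  req#7 t=17ms (window 1): DENY
  req#8 t=17ms (window 1): DENY
  req#9 t=18ms (window 2): ALLOW
  req#10 t=21ms (window 2): ALLOW
  req#11 t=24ms (window 2): ALLOW
  req#12 t=24ms (window 2): ALLOW
  req#13 t=24ms (window 2): DENY
  req#14 t=26ms (window 2): DENY
  req#15 t=28ms (window 3): ALLOW
  req#16 t=28ms (window 3): ALLOW
  req#17 t=30ms (window 3): ALLOW
  req#18 t=34ms (window 3): ALLOW
  req#19 t=37ms (window 4): ALLOW
  req#20 t=39ms (window 4): ALLOW
  req#21 t=41ms (window 4): ALLOW
  req#22 t=43ms (window 4): ALLOW
  req#23 t=44ms (window 4): DENY

Allowed counts by window: 2 4 4 4 4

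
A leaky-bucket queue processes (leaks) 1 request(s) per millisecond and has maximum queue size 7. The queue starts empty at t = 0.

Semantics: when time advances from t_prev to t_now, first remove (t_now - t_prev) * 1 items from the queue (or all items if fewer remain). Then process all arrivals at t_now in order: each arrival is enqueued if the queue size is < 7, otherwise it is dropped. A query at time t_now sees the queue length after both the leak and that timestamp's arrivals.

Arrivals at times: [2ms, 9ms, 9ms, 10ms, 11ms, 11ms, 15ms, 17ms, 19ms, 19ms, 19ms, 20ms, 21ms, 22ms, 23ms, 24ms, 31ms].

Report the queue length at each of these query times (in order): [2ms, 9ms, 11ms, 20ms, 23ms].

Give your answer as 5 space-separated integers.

Answer: 1 2 3 3 3

Derivation:
Queue lengths at query times:
  query t=2ms: backlog = 1
  query t=9ms: backlog = 2
  query t=11ms: backlog = 3
  query t=20ms: backlog = 3
  query t=23ms: backlog = 3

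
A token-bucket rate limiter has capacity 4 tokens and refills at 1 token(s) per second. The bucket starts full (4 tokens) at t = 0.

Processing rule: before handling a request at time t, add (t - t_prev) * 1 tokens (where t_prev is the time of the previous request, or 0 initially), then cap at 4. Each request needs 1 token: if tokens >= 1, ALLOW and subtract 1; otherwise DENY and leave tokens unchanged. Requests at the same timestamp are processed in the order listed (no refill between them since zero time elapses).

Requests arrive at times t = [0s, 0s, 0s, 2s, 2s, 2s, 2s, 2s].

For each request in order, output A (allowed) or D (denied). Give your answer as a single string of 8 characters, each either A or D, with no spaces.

Simulating step by step:
  req#1 t=0s: ALLOW
  req#2 t=0s: ALLOW
  req#3 t=0s: ALLOW
  req#4 t=2s: ALLOW
  req#5 t=2s: ALLOW
  req#6 t=2s: ALLOW
  req#7 t=2s: DENY
  req#8 t=2s: DENY

Answer: AAAAAADD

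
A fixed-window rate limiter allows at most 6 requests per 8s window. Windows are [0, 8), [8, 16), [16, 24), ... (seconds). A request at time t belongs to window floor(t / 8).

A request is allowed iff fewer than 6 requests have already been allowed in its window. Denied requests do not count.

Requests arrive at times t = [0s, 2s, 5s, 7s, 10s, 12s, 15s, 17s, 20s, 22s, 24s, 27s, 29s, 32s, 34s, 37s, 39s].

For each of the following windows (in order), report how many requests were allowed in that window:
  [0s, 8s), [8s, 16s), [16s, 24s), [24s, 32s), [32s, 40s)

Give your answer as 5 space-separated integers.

Answer: 4 3 3 3 4

Derivation:
Processing requests:
  req#1 t=0s (window 0): ALLOW
  req#2 t=2s (window 0): ALLOW
  req#3 t=5s (window 0): ALLOW
  req#4 t=7s (window 0): ALLOW
  req#5 t=10s (window 1): ALLOW
  req#6 t=12s (window 1): ALLOW
  req#7 t=15s (window 1): ALLOW
  req#8 t=17s (window 2): ALLOW
  req#9 t=20s (window 2): ALLOW
  req#10 t=22s (window 2): ALLOW
  req#11 t=24s (window 3): ALLOW
  req#12 t=27s (window 3): ALLOW
  req#13 t=29s (window 3): ALLOW
  req#14 t=32s (window 4): ALLOW
  req#15 t=34s (window 4): ALLOW
  req#16 t=37s (window 4): ALLOW
  req#17 t=39s (window 4): ALLOW

Allowed counts by window: 4 3 3 3 4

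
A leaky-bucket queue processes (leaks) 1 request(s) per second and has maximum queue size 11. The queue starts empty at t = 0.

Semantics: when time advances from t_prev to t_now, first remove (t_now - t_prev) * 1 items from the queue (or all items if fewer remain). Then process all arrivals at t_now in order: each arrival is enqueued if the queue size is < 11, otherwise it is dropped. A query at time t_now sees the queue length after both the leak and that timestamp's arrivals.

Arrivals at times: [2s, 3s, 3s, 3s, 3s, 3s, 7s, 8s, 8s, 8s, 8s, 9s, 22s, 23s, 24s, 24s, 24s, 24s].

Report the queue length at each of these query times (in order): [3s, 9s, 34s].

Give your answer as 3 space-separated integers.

Queue lengths at query times:
  query t=3s: backlog = 5
  query t=9s: backlog = 5
  query t=34s: backlog = 0

Answer: 5 5 0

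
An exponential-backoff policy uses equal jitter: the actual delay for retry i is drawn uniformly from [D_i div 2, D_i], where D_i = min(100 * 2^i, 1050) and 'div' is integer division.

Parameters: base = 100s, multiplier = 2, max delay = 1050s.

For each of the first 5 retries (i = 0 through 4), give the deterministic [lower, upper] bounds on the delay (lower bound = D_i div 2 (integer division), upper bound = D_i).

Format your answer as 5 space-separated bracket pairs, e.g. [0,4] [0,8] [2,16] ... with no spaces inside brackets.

Computing bounds per retry:
  i=0: D_i=min(100*2^0,1050)=100, bounds=[50,100]
  i=1: D_i=min(100*2^1,1050)=200, bounds=[100,200]
  i=2: D_i=min(100*2^2,1050)=400, bounds=[200,400]
  i=3: D_i=min(100*2^3,1050)=800, bounds=[400,800]
  i=4: D_i=min(100*2^4,1050)=1050, bounds=[525,1050]

Answer: [50,100] [100,200] [200,400] [400,800] [525,1050]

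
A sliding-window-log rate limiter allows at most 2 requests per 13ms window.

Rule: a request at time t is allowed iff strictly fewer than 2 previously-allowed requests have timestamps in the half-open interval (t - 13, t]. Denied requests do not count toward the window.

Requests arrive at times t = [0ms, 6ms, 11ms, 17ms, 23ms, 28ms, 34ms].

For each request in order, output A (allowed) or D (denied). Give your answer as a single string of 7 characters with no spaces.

Tracking allowed requests in the window:
  req#1 t=0ms: ALLOW
  req#2 t=6ms: ALLOW
  req#3 t=11ms: DENY
  req#4 t=17ms: ALLOW
  req#5 t=23ms: ALLOW
  req#6 t=28ms: DENY
  req#7 t=34ms: ALLOW

Answer: AADAADA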